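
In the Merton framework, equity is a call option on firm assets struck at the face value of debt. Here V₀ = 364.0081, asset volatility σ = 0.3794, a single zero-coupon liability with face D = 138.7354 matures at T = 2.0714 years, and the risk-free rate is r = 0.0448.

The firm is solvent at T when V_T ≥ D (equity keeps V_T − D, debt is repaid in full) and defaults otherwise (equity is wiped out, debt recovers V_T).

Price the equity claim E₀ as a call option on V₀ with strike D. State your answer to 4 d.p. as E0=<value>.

d₁ = [ln(V₀/D) + (r + σ²/2)T] / (σ√T)
   = [ln(364.0081/138.7354) + (0.0448 + 0.5·0.3794²)·2.0714] / (0.3794·√2.0714)
   = [0.964608 + 0.241882] / 0.546046 = 2.209501
d₂ = d₁ − σ√T = 2.209501 − 0.546046 = 1.663455
N(d₁) = 0.986430,  N(d₂) = 0.951889,  e^(−rT) = 0.911377
E₀ = V₀·N(d₁) − D·e^(−rT)·N(d₂)
   = 364.0081·0.986430 − 138.7354·0.911377·0.951889 = 238.711431

E0=238.7114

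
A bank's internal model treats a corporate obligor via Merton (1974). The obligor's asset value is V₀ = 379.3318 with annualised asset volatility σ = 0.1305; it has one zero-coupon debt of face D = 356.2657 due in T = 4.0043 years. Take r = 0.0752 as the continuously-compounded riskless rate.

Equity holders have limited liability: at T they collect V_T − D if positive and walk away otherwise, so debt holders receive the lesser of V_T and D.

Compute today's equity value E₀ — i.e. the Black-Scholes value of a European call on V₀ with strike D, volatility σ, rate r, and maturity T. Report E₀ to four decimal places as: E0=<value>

d₁ = [ln(V₀/D) + (r + σ²/2)T] / (σ√T)
   = [ln(379.3318/356.2657) + (0.0752 + 0.5·0.1305²)·4.0043] / (0.1305·√4.0043)
   = [0.062734 + 0.335220] / 0.261140 = 1.523913
d₂ = d₁ − σ√T = 1.523913 − 0.261140 = 1.262773
N(d₁) = 0.936235,  N(d₂) = 0.896665,  e^(−rT) = 0.739986
E₀ = V₀·N(d₁) − D·e^(−rT)·N(d₂)
   = 379.3318·0.936235 − 356.2657·0.739986·0.896665 = 118.754327

E0=118.7543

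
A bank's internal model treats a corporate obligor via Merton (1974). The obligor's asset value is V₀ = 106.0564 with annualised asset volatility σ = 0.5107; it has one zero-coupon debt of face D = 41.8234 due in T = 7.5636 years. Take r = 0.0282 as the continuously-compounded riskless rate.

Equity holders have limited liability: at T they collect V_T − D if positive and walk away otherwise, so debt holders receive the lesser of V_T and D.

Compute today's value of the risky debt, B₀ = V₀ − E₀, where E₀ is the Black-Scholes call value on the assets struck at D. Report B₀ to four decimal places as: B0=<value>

B0=25.2627

d₁ = [ln(V₀/D) + (r + σ²/2)T] / (σ√T)
   = [ln(106.0564/41.8234) + (0.0282 + 0.5·0.5107²)·7.5636] / (0.5107·√7.5636)
   = [0.930515 + 1.199642] / 1.404527 = 1.516636
d₂ = d₁ − σ√T = 1.516636 − 1.404527 = 0.112109
N(d₁) = 0.935321,  N(d₂) = 0.544632,  e^(−rT) = 0.807919
E₀ = V₀·N(d₁) − D·e^(−rT)·N(d₂)
   = 106.0564·0.935321 − 41.8234·0.807919·0.544632 = 80.793694
B₀ = V₀ − E₀ = 106.0564 − 80.793694 = 25.262706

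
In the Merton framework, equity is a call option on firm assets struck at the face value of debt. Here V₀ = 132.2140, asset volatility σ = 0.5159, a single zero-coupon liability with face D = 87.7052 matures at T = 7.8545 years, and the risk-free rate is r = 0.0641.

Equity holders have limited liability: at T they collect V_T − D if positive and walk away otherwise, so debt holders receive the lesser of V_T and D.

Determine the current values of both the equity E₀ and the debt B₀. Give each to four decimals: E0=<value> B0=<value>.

E0=96.0308 B0=36.1832

d₁ = [ln(V₀/D) + (r + σ²/2)T] / (σ√T)
   = [ln(132.2140/87.7052) + (0.0641 + 0.5·0.5159²)·7.8545] / (0.5159·√7.8545)
   = [0.410441 + 1.548722] / 1.445855 = 1.355020
d₂ = d₁ − σ√T = 1.355020 − 1.445855 = -0.090835
N(d₁) = 0.912294,  N(d₂) = 0.463812,  e^(−rT) = 0.604428
E₀ = V₀·N(d₁) − D·e^(−rT)·N(d₂)
   = 132.2140·0.912294 − 87.7052·0.604428·0.463812 = 96.030763
B₀ = V₀ − E₀ = 132.2140 − 96.030763 = 36.183237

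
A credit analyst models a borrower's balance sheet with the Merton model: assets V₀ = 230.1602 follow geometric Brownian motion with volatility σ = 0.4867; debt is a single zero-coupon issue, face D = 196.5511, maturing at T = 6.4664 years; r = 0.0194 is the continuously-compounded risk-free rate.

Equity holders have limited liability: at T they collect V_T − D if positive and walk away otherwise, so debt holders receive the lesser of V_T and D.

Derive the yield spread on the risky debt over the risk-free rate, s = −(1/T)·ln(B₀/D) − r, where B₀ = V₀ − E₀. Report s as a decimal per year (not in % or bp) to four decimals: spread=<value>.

d₁ = [ln(V₀/D) + (r + σ²/2)T] / (σ√T)
   = [ln(230.1602/196.5511) + (0.0194 + 0.5·0.4867²)·6.4664] / (0.4867·√6.4664)
   = [0.157853 + 0.891319] / 1.237635 = 0.847723
d₂ = d₁ − σ√T = 0.847723 − 1.237635 = -0.389912
N(d₁) = 0.801704,  N(d₂) = 0.348301,  e^(−rT) = 0.882101
E₀ = V₀·N(d₁) − D·e^(−rT)·N(d₂)
   = 230.1602·0.801704 − 196.5511·0.882101·0.348301 = 124.132628
B₀ = V₀ − E₀ = 230.1602 − 124.132628 = 106.027572
spread = −(1/T)·ln(B₀/D) − r = −(1/6.4664)·ln(106.027572/196.5511) − 0.0194 = 0.07605083

spread=0.0761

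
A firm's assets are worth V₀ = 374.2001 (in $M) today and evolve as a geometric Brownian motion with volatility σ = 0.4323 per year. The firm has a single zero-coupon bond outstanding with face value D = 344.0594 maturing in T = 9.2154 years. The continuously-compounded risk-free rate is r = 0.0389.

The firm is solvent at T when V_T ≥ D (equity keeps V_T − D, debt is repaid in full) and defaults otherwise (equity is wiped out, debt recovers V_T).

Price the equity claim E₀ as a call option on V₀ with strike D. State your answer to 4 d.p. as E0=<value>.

d₁ = [ln(V₀/D) + (r + σ²/2)T] / (σ√T)
   = [ln(374.2001/344.0594) + (0.0389 + 0.5·0.4323²)·9.2154] / (0.4323·√9.2154)
   = [0.083976 + 1.219581] / 1.312328 = 0.993317
d₂ = d₁ − σ√T = 0.993317 − 1.312328 = -0.319011
N(d₁) = 0.839722,  N(d₂) = 0.374859,  e^(−rT) = 0.698738
E₀ = V₀·N(d₁) − D·e^(−rT)·N(d₂)
   = 374.2001·0.839722 − 344.0594·0.698738·0.374859 = 224.105210

E0=224.1052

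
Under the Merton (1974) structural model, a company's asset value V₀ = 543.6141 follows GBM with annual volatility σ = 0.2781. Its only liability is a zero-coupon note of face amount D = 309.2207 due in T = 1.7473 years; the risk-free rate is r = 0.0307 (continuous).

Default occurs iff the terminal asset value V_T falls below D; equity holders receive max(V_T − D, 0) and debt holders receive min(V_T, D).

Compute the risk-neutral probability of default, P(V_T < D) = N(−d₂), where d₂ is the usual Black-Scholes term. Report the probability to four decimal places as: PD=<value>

d₁ = [ln(V₀/D) + (r + σ²/2)T] / (σ√T)
   = [ln(543.6141/309.2207) + (0.0307 + 0.5·0.2781²)·1.7473] / (0.2781·√1.7473)
   = [0.564184 + 0.121210] / 0.367608 = 1.864471
d₂ = d₁ − σ√T = 1.864471 − 0.367608 = 1.496864
risk-neutral PD = N(−d₂) = N(-1.496864) = 0.067214

PD=0.0672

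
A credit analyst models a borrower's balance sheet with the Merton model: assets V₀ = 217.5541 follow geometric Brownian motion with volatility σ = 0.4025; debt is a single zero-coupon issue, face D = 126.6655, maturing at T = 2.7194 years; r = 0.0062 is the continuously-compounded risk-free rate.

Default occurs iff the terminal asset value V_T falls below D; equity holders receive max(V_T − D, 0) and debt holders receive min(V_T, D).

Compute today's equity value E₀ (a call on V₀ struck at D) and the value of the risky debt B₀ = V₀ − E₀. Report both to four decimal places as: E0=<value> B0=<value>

E0=104.8361 B0=112.7180

d₁ = [ln(V₀/D) + (r + σ²/2)T] / (σ√T)
   = [ln(217.5541/126.6655) + (0.0062 + 0.5·0.4025²)·2.7194] / (0.4025·√2.7194)
   = [0.540898 + 0.237140] / 0.663747 = 1.172191
d₂ = d₁ − σ√T = 1.172191 − 0.663747 = 0.508444
N(d₁) = 0.879440,  N(d₂) = 0.694429,  e^(−rT) = 0.983281
E₀ = V₀·N(d₁) − D·e^(−rT)·N(d₂)
   = 217.5541·0.879440 − 126.6655·0.983281·0.694429 = 104.836132
B₀ = V₀ − E₀ = 217.5541 − 104.836132 = 112.717968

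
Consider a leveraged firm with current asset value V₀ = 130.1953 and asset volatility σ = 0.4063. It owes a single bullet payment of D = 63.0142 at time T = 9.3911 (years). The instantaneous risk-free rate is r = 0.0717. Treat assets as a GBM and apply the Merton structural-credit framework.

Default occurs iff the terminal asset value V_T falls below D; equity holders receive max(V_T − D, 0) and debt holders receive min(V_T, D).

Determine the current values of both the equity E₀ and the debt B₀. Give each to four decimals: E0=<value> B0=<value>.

E0=102.7028 B0=27.4925

d₁ = [ln(V₀/D) + (r + σ²/2)T] / (σ√T)
   = [ln(130.1953/63.0142) + (0.0717 + 0.5·0.4063²)·9.3911] / (0.4063·√9.3911)
   = [0.725676 + 1.448482] / 1.245102 = 1.746168
d₂ = d₁ − σ√T = 1.746168 − 1.245102 = 0.501065
N(d₁) = 0.959609,  N(d₂) = 0.691837,  e^(−rT) = 0.510001
E₀ = V₀·N(d₁) − D·e^(−rT)·N(d₂)
   = 130.1953·0.959609 − 63.0142·0.510001·0.691837 = 102.702787
B₀ = V₀ − E₀ = 130.1953 − 102.702787 = 27.492513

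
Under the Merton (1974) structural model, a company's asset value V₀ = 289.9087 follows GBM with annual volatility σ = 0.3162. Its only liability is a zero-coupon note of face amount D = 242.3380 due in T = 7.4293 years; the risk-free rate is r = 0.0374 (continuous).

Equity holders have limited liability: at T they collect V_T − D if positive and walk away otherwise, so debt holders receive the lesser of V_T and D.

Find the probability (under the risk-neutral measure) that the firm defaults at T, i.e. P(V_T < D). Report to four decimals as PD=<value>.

PD=0.4604

d₁ = [ln(V₀/D) + (r + σ²/2)T] / (σ√T)
   = [ln(289.9087/242.3380) + (0.0374 + 0.5·0.3162²)·7.4293] / (0.3162·√7.4293)
   = [0.179233 + 0.649256] / 0.861858 = 0.961281
d₂ = d₁ − σ√T = 0.961281 − 0.861858 = 0.099423
risk-neutral PD = N(−d₂) = N(-0.099423) = 0.460401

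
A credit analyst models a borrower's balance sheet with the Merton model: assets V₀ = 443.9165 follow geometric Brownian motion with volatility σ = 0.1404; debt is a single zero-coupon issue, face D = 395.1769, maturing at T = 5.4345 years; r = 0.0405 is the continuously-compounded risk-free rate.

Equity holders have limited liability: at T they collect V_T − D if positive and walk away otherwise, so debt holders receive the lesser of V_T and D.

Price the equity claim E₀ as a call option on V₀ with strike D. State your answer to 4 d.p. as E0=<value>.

d₁ = [ln(V₀/D) + (r + σ²/2)T] / (σ√T)
   = [ln(443.9165/395.1769) + (0.0405 + 0.5·0.1404²)·5.4345] / (0.1404·√5.4345)
   = [0.116303 + 0.273660] / 0.327301 = 1.191452
d₂ = d₁ − σ√T = 1.191452 − 0.327301 = 0.864151
N(d₁) = 0.883262,  N(d₂) = 0.806248,  e^(−rT) = 0.802441
E₀ = V₀·N(d₁) − D·e^(−rT)·N(d₂)
   = 443.9165·0.883262 − 395.1769·0.802441·0.806248 = 136.428536

E0=136.4285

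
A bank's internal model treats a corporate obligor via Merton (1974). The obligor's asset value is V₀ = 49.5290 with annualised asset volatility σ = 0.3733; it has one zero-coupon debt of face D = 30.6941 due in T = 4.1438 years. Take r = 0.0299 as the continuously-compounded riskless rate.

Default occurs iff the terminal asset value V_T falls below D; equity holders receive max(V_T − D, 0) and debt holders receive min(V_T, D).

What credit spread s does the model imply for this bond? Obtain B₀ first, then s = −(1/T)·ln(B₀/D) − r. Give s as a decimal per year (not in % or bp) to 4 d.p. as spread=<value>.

spread=0.0308

d₁ = [ln(V₀/D) + (r + σ²/2)T] / (σ√T)
   = [ln(49.5290/30.6941) + (0.0299 + 0.5·0.3733²)·4.1438] / (0.3733·√4.1438)
   = [0.478488 + 0.412625] / 0.759902 = 1.172669
d₂ = d₁ − σ√T = 1.172669 − 0.759902 = 0.412767
N(d₁) = 0.879536,  N(d₂) = 0.660111,  e^(−rT) = 0.883469
E₀ = V₀·N(d₁) − D·e^(−rT)·N(d₂)
   = 49.5290·0.879536 − 30.6941·0.883469·0.660111 = 25.662103
B₀ = V₀ − E₀ = 49.5290 − 25.662103 = 23.866897
spread = −(1/T)·ln(B₀/D) − r = −(1/4.1438)·ln(23.866897/30.6941) − 0.0299 = 0.03081191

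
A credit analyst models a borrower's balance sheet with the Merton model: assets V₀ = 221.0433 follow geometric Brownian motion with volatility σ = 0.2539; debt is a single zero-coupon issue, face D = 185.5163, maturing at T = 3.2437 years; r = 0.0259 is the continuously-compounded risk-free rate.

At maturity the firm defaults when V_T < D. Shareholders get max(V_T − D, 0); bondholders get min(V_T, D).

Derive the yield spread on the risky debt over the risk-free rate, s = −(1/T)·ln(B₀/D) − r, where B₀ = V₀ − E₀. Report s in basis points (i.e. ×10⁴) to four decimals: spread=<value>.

spread=295.3513

d₁ = [ln(V₀/D) + (r + σ²/2)T] / (σ√T)
   = [ln(221.0433/185.5163) + (0.0259 + 0.5·0.2539²)·3.2437] / (0.2539·√3.2437)
   = [0.175216 + 0.188565] / 0.457281 = 0.795530
d₂ = d₁ − σ√T = 0.795530 − 0.457281 = 0.338249
N(d₁) = 0.786847,  N(d₂) = 0.632412,  e^(−rT) = 0.919420
E₀ = V₀·N(d₁) − D·e^(−rT)·N(d₂)
   = 221.0433·0.786847 − 185.5163·0.919420·0.632412 = 66.058380
B₀ = V₀ − E₀ = 221.0433 − 66.058380 = 154.984920
spread = −(1/T)·ln(B₀/D) − r = −(1/3.2437)·ln(154.984920/185.5163) − 0.0259 = 0.02953513
in basis points: 0.02953513 × 10⁴ = 295.3513 bp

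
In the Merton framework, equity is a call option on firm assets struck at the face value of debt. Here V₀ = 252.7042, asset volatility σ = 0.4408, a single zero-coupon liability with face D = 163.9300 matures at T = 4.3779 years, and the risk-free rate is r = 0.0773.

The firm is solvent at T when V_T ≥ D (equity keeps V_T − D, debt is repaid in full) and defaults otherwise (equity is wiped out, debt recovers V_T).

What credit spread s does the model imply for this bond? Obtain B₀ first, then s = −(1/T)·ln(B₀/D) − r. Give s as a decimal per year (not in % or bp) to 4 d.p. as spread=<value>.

spread=0.0354

d₁ = [ln(V₀/D) + (r + σ²/2)T] / (σ√T)
   = [ln(252.7042/163.9300) + (0.0773 + 0.5·0.4408²)·4.3779] / (0.4408·√4.3779)
   = [0.432780 + 0.763735] / 0.922305 = 1.297310
d₂ = d₁ − σ√T = 1.297310 − 0.922305 = 0.375005
N(d₁) = 0.902738,  N(d₂) = 0.646172,  e^(−rT) = 0.712902
E₀ = V₀·N(d₁) − D·e^(−rT)·N(d₂)
   = 252.7042·0.902738 − 163.9300·0.712902·0.646172 = 152.610127
B₀ = V₀ − E₀ = 252.7042 − 152.610127 = 100.094073
spread = −(1/T)·ln(B₀/D) − r = −(1/4.3779)·ln(100.094073/163.9300) − 0.0773 = 0.03538623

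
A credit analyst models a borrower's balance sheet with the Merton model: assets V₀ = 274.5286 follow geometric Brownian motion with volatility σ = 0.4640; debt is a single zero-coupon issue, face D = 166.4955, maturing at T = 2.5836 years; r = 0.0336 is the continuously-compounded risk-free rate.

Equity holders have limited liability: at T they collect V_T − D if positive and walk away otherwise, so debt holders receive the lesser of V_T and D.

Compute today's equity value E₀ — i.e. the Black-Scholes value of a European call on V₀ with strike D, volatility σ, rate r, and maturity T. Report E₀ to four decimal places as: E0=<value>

E0=139.9084

d₁ = [ln(V₀/D) + (r + σ²/2)T] / (σ√T)
   = [ln(274.5286/166.4955) + (0.0336 + 0.5·0.4640²)·2.5836] / (0.4640·√2.5836)
   = [0.500087 + 0.364928] / 0.745814 = 1.159827
d₂ = d₁ − σ√T = 1.159827 − 0.745814 = 0.414013
N(d₁) = 0.876940,  N(d₂) = 0.660568,  e^(−rT) = 0.916852
E₀ = V₀·N(d₁) − D·e^(−rT)·N(d₂)
   = 274.5286·0.876940 − 166.4955·0.916852·0.660568 = 139.908392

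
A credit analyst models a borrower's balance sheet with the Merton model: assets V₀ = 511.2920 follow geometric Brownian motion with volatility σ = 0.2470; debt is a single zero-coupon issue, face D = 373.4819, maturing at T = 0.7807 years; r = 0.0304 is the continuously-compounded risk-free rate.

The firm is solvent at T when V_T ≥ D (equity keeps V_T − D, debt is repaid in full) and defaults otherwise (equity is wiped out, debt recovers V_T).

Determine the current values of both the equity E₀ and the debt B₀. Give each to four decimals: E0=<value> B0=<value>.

d₁ = [ln(V₀/D) + (r + σ²/2)T] / (σ√T)
   = [ln(511.2920/373.4819) + (0.0304 + 0.5·0.2470²)·0.7807] / (0.2470·√0.7807)
   = [0.314071 + 0.047548] / 0.218242 = 1.656963
d₂ = d₁ − σ√T = 1.656963 − 0.218242 = 1.438720
N(d₁) = 0.951236,  N(d₂) = 0.924885,  e^(−rT) = 0.976546
E₀ = V₀·N(d₁) − D·e^(−rT)·N(d₂)
   = 511.2920·0.951236 − 373.4819·0.976546·0.924885 = 149.033376
B₀ = V₀ − E₀ = 511.2920 − 149.033376 = 362.258624

E0=149.0334 B0=362.2586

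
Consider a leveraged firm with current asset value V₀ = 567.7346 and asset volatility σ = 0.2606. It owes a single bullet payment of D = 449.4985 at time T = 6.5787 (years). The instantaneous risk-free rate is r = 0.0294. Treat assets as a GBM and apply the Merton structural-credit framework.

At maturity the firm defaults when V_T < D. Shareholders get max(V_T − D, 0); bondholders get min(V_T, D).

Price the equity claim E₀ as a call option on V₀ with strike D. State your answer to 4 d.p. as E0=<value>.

d₁ = [ln(V₀/D) + (r + σ²/2)T] / (σ√T)
   = [ln(567.7346/449.4985) + (0.0294 + 0.5·0.2606²)·6.5787] / (0.2606·√6.5787)
   = [0.233522 + 0.416801] / 0.668412 = 0.972937
d₂ = d₁ − σ√T = 0.972937 − 0.668412 = 0.304524
N(d₁) = 0.834708,  N(d₂) = 0.619636,  e^(−rT) = 0.824141
E₀ = V₀·N(d₁) − D·e^(−rT)·N(d₂)
   = 567.7346·0.834708 − 449.4985·0.824141·0.619636 = 244.348261

E0=244.3483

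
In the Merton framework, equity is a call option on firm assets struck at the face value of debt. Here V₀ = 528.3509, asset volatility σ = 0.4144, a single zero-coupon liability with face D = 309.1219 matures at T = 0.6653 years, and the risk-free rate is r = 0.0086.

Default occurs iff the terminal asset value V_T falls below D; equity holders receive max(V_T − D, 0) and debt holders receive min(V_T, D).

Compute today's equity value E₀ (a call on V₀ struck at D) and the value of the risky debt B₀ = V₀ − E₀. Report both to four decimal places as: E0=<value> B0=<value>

E0=224.1049 B0=304.2460

d₁ = [ln(V₀/D) + (r + σ²/2)T] / (σ√T)
   = [ln(528.3509/309.1219) + (0.0086 + 0.5·0.4144²)·0.6653] / (0.4144·√0.6653)
   = [0.536025 + 0.062847] / 0.338009 = 1.771761
d₂ = d₁ − σ√T = 1.771761 − 0.338009 = 1.433752
N(d₁) = 0.961783,  N(d₂) = 0.924179,  e^(−rT) = 0.994295
E₀ = V₀·N(d₁) − D·e^(−rT)·N(d₂)
   = 528.3509·0.961783 − 309.1219·0.994295·0.924179 = 224.104948
B₀ = V₀ − E₀ = 528.3509 − 224.104948 = 304.245952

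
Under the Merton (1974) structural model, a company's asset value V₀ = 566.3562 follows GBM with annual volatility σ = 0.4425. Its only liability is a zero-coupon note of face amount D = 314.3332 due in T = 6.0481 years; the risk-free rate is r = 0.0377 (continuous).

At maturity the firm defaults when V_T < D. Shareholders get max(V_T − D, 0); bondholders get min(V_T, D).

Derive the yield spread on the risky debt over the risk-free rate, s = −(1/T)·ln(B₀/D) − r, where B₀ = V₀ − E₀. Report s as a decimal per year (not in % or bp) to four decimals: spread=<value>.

d₁ = [ln(V₀/D) + (r + σ²/2)T] / (σ√T)
   = [ln(566.3562/314.3332) + (0.0377 + 0.5·0.4425²)·6.0481] / (0.4425·√6.0481)
   = [0.588770 + 0.820141] / 1.088235 = 1.294675
d₂ = d₁ − σ√T = 1.294675 − 1.088235 = 0.206440
N(d₁) = 0.902284,  N(d₂) = 0.581776,  e^(−rT) = 0.796114
E₀ = V₀·N(d₁) − D·e^(−rT)·N(d₂)
   = 566.3562·0.902284 − 314.3332·0.796114·0.581776 = 365.427453
B₀ = V₀ − E₀ = 566.3562 − 365.427453 = 200.928747
spread = −(1/T)·ln(B₀/D) − r = −(1/6.0481)·ln(200.928747/314.3332) − 0.0377 = 0.03629071

spread=0.0363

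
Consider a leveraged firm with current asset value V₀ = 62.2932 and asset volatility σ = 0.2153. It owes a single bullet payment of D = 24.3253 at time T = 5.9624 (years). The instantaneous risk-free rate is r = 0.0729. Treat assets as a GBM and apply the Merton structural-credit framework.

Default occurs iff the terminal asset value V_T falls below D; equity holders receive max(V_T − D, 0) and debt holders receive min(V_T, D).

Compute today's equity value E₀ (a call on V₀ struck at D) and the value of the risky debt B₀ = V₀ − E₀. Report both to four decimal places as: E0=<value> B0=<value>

d₁ = [ln(V₀/D) + (r + σ²/2)T] / (σ√T)
   = [ln(62.2932/24.3253) + (0.0729 + 0.5·0.2153²)·5.9624] / (0.2153·√5.9624)
   = [0.940335 + 0.572850] / 0.525720 = 2.878309
d₂ = d₁ − σ√T = 2.878309 − 0.525720 = 2.352589
N(d₁) = 0.998001,  N(d₂) = 0.990678,  e^(−rT) = 0.647485
E₀ = V₀·N(d₁) − D·e^(−rT)·N(d₂)
   = 62.2932·0.998001 − 24.3253·0.647485·0.990678 = 46.565212
B₀ = V₀ − E₀ = 62.2932 − 46.565212 = 15.727988

E0=46.5652 B0=15.7280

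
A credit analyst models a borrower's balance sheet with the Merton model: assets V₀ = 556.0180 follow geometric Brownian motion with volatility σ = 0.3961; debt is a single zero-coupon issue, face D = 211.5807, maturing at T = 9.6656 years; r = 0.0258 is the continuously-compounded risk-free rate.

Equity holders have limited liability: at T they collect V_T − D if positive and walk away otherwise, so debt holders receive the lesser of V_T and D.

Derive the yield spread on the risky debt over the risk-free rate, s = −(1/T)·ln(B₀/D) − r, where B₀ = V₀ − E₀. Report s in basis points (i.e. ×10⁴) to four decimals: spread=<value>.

spread=194.5745

d₁ = [ln(V₀/D) + (r + σ²/2)T] / (σ√T)
   = [ln(556.0180/211.5807) + (0.0258 + 0.5·0.3961²)·9.6656] / (0.3961·√9.6656)
   = [0.966194 + 1.007616] / 1.231457 = 1.602825
d₂ = d₁ − σ√T = 1.602825 − 1.231457 = 0.371368
N(d₁) = 0.945513,  N(d₂) = 0.644818,  e^(−rT) = 0.779290
E₀ = V₀·N(d₁) − D·e^(−rT)·N(d₂)
   = 556.0180·0.945513 − 211.5807·0.779290·0.644818 = 419.403098
B₀ = V₀ − E₀ = 556.0180 − 419.403098 = 136.614902
spread = −(1/T)·ln(B₀/D) − r = −(1/9.6656)·ln(136.614902/211.5807) − 0.0258 = 0.01945745
in basis points: 0.01945745 × 10⁴ = 194.5745 bp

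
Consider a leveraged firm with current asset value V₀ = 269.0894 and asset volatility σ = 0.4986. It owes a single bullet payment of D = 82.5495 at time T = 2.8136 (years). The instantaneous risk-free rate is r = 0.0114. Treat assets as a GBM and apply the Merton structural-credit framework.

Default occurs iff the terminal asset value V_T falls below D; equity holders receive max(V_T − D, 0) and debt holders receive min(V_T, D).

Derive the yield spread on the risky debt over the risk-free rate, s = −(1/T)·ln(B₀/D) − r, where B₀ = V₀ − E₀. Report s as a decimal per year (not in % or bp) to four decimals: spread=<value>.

spread=0.0172

d₁ = [ln(V₀/D) + (r + σ²/2)T] / (σ√T)
   = [ln(269.0894/82.5495) + (0.0114 + 0.5·0.4986²)·2.8136] / (0.4986·√2.8136)
   = [1.181646 + 0.381808] / 0.836341 = 1.869397
d₂ = d₁ − σ√T = 1.869397 − 0.836341 = 1.033056
N(d₁) = 0.969216,  N(d₂) = 0.849211,  e^(−rT) = 0.968434
E₀ = V₀·N(d₁) − D·e^(−rT)·N(d₂)
   = 269.0894·0.969216 − 82.5495·0.968434·0.849211 = 192.916696
B₀ = V₀ − E₀ = 269.0894 − 192.916696 = 76.172704
spread = −(1/T)·ln(B₀/D) − r = −(1/2.8136)·ln(76.172704/82.5495) − 0.0114 = 0.01717369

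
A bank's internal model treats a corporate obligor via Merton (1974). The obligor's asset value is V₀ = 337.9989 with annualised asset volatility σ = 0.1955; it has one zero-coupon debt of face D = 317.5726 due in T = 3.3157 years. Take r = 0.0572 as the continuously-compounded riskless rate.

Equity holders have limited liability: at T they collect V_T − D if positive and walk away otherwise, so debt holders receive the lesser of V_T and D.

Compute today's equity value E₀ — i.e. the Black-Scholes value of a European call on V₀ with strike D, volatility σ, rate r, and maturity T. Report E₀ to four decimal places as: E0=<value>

E0=90.1113

d₁ = [ln(V₀/D) + (r + σ²/2)T] / (σ√T)
   = [ln(337.9989/317.5726) + (0.0572 + 0.5·0.1955²)·3.3157] / (0.1955·√3.3157)
   = [0.062336 + 0.253021] / 0.355987 = 0.885868
d₂ = d₁ − σ√T = 0.885868 − 0.355987 = 0.529881
N(d₁) = 0.812156,  N(d₂) = 0.701903,  e^(−rT) = 0.827242
E₀ = V₀·N(d₁) − D·e^(−rT)·N(d₂)
   = 337.9989·0.812156 − 317.5726·0.827242·0.701903 = 90.111294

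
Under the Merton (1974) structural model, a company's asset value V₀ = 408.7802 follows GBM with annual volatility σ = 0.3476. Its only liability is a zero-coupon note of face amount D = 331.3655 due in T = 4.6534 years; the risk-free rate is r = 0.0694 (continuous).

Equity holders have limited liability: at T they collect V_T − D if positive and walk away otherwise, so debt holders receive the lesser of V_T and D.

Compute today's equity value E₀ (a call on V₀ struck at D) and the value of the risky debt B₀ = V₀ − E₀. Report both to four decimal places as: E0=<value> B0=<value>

d₁ = [ln(V₀/D) + (r + σ²/2)T] / (σ√T)
   = [ln(408.7802/331.3655) + (0.0694 + 0.5·0.3476²)·4.6534] / (0.3476·√4.6534)
   = [0.209956 + 0.604071] / 0.749834 = 1.085610
d₂ = d₁ − σ√T = 1.085610 − 0.749834 = 0.335776
N(d₁) = 0.861174,  N(d₂) = 0.631480,  e^(−rT) = 0.724013
E₀ = V₀·N(d₁) − D·e^(−rT)·N(d₂)
   = 408.7802·0.861174 − 331.3655·0.724013·0.631480 = 200.530703
B₀ = V₀ − E₀ = 408.7802 − 200.530703 = 208.249497

E0=200.5307 B0=208.2495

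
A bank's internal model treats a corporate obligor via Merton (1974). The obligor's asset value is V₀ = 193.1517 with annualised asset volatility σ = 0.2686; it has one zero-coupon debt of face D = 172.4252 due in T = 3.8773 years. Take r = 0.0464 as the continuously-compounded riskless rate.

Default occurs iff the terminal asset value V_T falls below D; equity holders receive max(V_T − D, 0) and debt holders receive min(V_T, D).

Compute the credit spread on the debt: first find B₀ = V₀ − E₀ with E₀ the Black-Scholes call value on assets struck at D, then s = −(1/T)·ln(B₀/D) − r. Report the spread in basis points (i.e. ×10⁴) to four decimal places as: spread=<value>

spread=297.9307

d₁ = [ln(V₀/D) + (r + σ²/2)T] / (σ√T)
   = [ln(193.1517/172.4252) + (0.0464 + 0.5·0.2686²)·3.8773] / (0.2686·√3.8773)
   = [0.113512 + 0.319772] / 0.528897 = 0.819224
d₂ = d₁ − σ√T = 0.819224 − 0.528897 = 0.290328
N(d₁) = 0.793671,  N(d₂) = 0.614217,  e^(−rT) = 0.835348
E₀ = V₀·N(d₁) − D·e^(−rT)·N(d₂)
   = 193.1517·0.793671 − 172.4252·0.835348·0.614217 = 64.830035
B₀ = V₀ − E₀ = 193.1517 − 64.830035 = 128.321665
spread = −(1/T)·ln(B₀/D) − r = −(1/3.8773)·ln(128.321665/172.4252) − 0.0464 = 0.02979307
in basis points: 0.02979307 × 10⁴ = 297.9307 bp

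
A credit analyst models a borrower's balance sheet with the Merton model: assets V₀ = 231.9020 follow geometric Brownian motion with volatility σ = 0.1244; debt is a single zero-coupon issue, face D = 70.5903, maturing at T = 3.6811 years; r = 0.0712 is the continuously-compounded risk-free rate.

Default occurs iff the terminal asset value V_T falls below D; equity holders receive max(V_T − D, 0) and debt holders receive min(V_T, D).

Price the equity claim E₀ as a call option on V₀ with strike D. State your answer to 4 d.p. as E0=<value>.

E0=177.5871

d₁ = [ln(V₀/D) + (r + σ²/2)T] / (σ√T)
   = [ln(231.9020/70.5903) + (0.0712 + 0.5·0.1244²)·3.6811] / (0.1244·√3.6811)
   = [1.189422 + 0.290577] / 0.238676 = 6.200867
d₂ = d₁ − σ√T = 6.200867 − 0.238676 = 5.962191
N(d₁) = 1.000000,  N(d₂) = 1.000000,  e^(−rT) = 0.769438
E₀ = V₀·N(d₁) − D·e^(−rT)·N(d₂)
   = 231.9020·1.000000 − 70.5903·0.769438·1.000000 = 177.587109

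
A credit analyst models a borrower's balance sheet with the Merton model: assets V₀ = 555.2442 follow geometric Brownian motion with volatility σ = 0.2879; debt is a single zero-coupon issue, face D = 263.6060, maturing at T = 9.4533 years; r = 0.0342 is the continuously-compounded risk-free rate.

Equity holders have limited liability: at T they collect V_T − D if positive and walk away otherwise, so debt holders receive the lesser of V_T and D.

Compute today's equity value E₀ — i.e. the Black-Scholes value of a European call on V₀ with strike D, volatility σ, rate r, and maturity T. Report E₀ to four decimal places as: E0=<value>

E0=379.3802

d₁ = [ln(V₀/D) + (r + σ²/2)T] / (σ√T)
   = [ln(555.2442/263.6060) + (0.0342 + 0.5·0.2879²)·9.4533] / (0.2879·√9.4533)
   = [0.744952 + 0.715078] / 0.885184 = 1.649410
d₂ = d₁ − σ√T = 1.649410 − 0.885184 = 0.764226
N(d₁) = 0.950468,  N(d₂) = 0.777634,  e^(−rT) = 0.723755
E₀ = V₀·N(d₁) − D·e^(−rT)·N(d₂)
   = 555.2442·0.950468 − 263.6060·0.723755·0.777634 = 379.380243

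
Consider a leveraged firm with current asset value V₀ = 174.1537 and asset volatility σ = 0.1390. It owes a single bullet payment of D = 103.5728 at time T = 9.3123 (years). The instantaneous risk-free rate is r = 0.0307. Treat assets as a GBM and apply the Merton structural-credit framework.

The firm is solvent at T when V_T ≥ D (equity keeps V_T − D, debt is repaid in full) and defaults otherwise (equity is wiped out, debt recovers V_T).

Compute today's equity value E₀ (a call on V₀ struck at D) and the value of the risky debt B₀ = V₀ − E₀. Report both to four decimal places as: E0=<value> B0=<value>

E0=96.8723 B0=77.2814

d₁ = [ln(V₀/D) + (r + σ²/2)T] / (σ√T)
   = [ln(174.1537/103.5728) + (0.0307 + 0.5·0.1390²)·9.3123] / (0.1390·√9.3123)
   = [0.519663 + 0.375849] / 0.424173 = 2.111195
d₂ = d₁ − σ√T = 2.111195 − 0.424173 = 1.687022
N(d₁) = 0.982622,  N(d₂) = 0.954200,  e^(−rT) = 0.751347
E₀ = V₀·N(d₁) − D·e^(−rT)·N(d₂)
   = 174.1537·0.982622 − 103.5728·0.751347·0.954200 = 96.872261
B₀ = V₀ − E₀ = 174.1537 − 96.872261 = 77.281439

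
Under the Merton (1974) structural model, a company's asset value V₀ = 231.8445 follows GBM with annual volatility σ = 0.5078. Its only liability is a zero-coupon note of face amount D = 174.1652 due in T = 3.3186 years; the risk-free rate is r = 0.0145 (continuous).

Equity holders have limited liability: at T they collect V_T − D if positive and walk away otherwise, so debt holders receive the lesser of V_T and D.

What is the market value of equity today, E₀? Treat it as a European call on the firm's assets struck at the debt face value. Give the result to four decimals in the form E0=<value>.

d₁ = [ln(V₀/D) + (r + σ²/2)T] / (σ√T)
   = [ln(231.8445/174.1652) + (0.0145 + 0.5·0.5078²)·3.3186] / (0.5078·√3.3186)
   = [0.286063 + 0.475988] / 0.925061 = 0.823785
d₂ = d₁ − σ√T = 0.823785 − 0.925061 = -0.101276
N(d₁) = 0.794969,  N(d₂) = 0.459666,  e^(−rT) = 0.953020
E₀ = V₀·N(d₁) − D·e^(−rT)·N(d₂)
   = 231.8445·0.794969 − 174.1652·0.953020·0.459666 = 108.012562

E0=108.0126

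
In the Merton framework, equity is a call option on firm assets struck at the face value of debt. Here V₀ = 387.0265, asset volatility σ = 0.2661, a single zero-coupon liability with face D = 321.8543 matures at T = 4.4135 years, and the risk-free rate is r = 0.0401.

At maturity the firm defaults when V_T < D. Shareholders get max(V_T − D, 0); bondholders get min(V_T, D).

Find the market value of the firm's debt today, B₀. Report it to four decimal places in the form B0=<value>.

B0=242.0219

d₁ = [ln(V₀/D) + (r + σ²/2)T] / (σ√T)
   = [ln(387.0265/321.8543) + (0.0401 + 0.5·0.2661²)·4.4135] / (0.2661·√4.4135)
   = [0.184394 + 0.333240] / 0.559032 = 0.925947
d₂ = d₁ − σ√T = 0.925947 − 0.559032 = 0.366915
N(d₁) = 0.822763,  N(d₂) = 0.643159,  e^(−rT) = 0.837795
E₀ = V₀·N(d₁) − D·e^(−rT)·N(d₂)
   = 387.0265·0.822763 − 321.8543·0.837795·0.643159 = 145.004630
B₀ = V₀ − E₀ = 387.0265 − 145.004630 = 242.021870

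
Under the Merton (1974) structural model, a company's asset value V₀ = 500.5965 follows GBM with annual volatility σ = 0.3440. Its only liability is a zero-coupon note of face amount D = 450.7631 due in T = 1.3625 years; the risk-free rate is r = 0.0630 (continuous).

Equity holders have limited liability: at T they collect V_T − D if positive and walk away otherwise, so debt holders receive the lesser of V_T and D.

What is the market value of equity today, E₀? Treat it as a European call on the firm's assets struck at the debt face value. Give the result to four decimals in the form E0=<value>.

E0=124.1112

d₁ = [ln(V₀/D) + (r + σ²/2)T] / (σ√T)
   = [ln(500.5965/450.7631) + (0.0630 + 0.5·0.3440²)·1.3625] / (0.3440·√1.3625)
   = [0.104858 + 0.166454] / 0.401538 = 0.675683
d₂ = d₁ − σ√T = 0.675683 − 0.401538 = 0.274145
N(d₁) = 0.750379,  N(d₂) = 0.608013,  e^(−rT) = 0.917743
E₀ = V₀·N(d₁) − D·e^(−rT)·N(d₂)
   = 500.5965·0.750379 − 450.7631·0.917743·0.608013 = 124.111198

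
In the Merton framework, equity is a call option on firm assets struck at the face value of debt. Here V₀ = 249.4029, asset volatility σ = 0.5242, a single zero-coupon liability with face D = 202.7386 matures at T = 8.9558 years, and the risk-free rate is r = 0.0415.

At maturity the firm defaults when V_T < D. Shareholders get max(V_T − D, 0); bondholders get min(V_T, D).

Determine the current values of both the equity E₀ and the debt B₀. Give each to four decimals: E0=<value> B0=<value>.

d₁ = [ln(V₀/D) + (r + σ²/2)T] / (σ√T)
   = [ln(249.4029/202.7386) + (0.0415 + 0.5·0.5242²)·8.9558] / (0.5242·√8.9558)
   = [0.207152 + 1.602128] / 1.568734 = 1.153338
d₂ = d₁ − σ√T = 1.153338 − 1.568734 = -0.415395
N(d₁) = 0.875614,  N(d₂) = 0.338926,  e^(−rT) = 0.689585
E₀ = V₀·N(d₁) − D·e^(−rT)·N(d₂)
   = 249.4029·0.875614 − 202.7386·0.689585·0.338926 = 170.996991
B₀ = V₀ − E₀ = 249.4029 − 170.996991 = 78.405909

E0=170.9970 B0=78.4059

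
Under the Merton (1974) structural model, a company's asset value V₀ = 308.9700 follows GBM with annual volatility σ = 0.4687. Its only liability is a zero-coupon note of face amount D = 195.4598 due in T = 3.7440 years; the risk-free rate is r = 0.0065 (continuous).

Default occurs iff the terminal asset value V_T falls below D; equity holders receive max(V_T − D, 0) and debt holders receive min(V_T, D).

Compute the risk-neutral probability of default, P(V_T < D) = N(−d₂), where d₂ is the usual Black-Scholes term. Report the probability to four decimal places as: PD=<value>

d₁ = [ln(V₀/D) + (r + σ²/2)T] / (σ√T)
   = [ln(308.9700/195.4598) + (0.0065 + 0.5·0.4687²)·3.7440] / (0.4687·√3.7440)
   = [0.457889 + 0.435576] / 0.906907 = 0.985179
d₂ = d₁ − σ√T = 0.985179 − 0.906907 = 0.078272
risk-neutral PD = N(−d₂) = N(-0.078272) = 0.468806

PD=0.4688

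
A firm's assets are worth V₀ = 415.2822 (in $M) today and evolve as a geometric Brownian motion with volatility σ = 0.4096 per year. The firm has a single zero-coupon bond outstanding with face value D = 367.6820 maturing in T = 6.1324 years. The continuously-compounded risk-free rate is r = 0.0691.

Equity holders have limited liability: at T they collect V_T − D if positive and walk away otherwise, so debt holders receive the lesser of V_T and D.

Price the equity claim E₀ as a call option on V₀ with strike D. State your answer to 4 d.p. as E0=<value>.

d₁ = [ln(V₀/D) + (r + σ²/2)T] / (σ√T)
   = [ln(415.2822/367.6820) + (0.0691 + 0.5·0.4096²)·6.1324] / (0.4096·√6.1324)
   = [0.121740 + 0.938172] / 1.014320 = 1.044948
d₂ = d₁ − σ√T = 1.044948 − 1.014320 = 0.030627
N(d₁) = 0.851976,  N(d₂) = 0.512217,  e^(−rT) = 0.654588
E₀ = V₀·N(d₁) − D·e^(−rT)·N(d₂)
   = 415.2822·0.851976 − 367.6820·0.654588·0.512217 = 230.530191

E0=230.5302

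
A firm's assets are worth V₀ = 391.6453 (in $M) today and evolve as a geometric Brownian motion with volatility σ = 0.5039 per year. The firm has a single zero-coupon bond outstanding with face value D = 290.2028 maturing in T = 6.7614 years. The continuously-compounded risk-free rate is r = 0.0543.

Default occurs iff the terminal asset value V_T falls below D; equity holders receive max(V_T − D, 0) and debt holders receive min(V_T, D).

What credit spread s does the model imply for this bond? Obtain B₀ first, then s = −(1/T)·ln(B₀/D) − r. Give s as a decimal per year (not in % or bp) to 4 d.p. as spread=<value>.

d₁ = [ln(V₀/D) + (r + σ²/2)T] / (σ√T)
   = [ln(391.6453/290.2028) + (0.0543 + 0.5·0.5039²)·6.7614] / (0.5039·√6.7614)
   = [0.299777 + 1.225555] / 1.310276 = 1.164130
d₂ = d₁ − σ√T = 1.164130 − 1.310276 = -0.146145
N(d₁) = 0.877814,  N(d₂) = 0.441903,  e^(−rT) = 0.692710
E₀ = V₀·N(d₁) − D·e^(−rT)·N(d₂)
   = 391.6453·0.877814 − 290.2028·0.692710·0.441903 = 254.957673
B₀ = V₀ − E₀ = 391.6453 − 254.957673 = 136.687627
spread = −(1/T)·ln(B₀/D) − r = −(1/6.7614)·ln(136.687627/290.2028) − 0.0543 = 0.05704998

spread=0.0570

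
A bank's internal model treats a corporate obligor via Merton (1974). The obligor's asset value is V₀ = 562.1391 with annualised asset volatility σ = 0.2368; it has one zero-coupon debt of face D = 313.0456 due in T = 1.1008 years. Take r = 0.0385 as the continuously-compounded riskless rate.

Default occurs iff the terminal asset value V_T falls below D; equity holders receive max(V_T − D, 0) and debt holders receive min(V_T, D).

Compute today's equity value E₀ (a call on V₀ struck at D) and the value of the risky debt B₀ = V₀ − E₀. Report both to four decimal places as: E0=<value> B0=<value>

E0=262.2703 B0=299.8688

d₁ = [ln(V₀/D) + (r + σ²/2)T] / (σ√T)
   = [ln(562.1391/313.0456) + (0.0385 + 0.5·0.2368²)·1.1008] / (0.2368·√1.1008)
   = [0.585400 + 0.073244] / 0.248448 = 2.651033
d₂ = d₁ − σ√T = 2.651033 − 0.248448 = 2.402585
N(d₁) = 0.995988,  N(d₂) = 0.991860,  e^(−rT) = 0.958505
E₀ = V₀·N(d₁) − D·e^(−rT)·N(d₂)
   = 562.1391·0.995988 − 313.0456·0.958505·0.991860 = 262.270349
B₀ = V₀ − E₀ = 562.1391 − 262.270349 = 299.868751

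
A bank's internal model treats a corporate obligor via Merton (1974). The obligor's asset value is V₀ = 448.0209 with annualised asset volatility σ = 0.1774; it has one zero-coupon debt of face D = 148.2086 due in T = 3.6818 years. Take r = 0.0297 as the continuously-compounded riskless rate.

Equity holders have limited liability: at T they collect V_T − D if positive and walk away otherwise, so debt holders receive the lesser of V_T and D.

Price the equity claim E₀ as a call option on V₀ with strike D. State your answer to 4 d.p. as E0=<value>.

E0=315.1678

d₁ = [ln(V₀/D) + (r + σ²/2)T] / (σ√T)
   = [ln(448.0209/148.2086) + (0.0297 + 0.5·0.1774²)·3.6818] / (0.1774·√3.6818)
   = [1.106219 + 0.167284] / 0.340395 = 3.741246
d₂ = d₁ − σ√T = 3.741246 − 0.340395 = 3.400851
N(d₁) = 0.999908,  N(d₂) = 0.999664,  e^(−rT) = 0.896417
E₀ = V₀·N(d₁) − D·e^(−rT)·N(d₂)
   = 448.0209·0.999908 − 148.2086·0.896417·0.999664 = 315.167782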